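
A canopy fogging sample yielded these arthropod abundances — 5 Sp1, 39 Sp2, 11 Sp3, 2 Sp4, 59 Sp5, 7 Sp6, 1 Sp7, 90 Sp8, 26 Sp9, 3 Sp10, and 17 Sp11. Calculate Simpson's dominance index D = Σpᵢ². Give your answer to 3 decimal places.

Total N = 5+39+11+2+59+7+1+90+26+3+17 = 260, so the proportions are 0.01923, 0.15, 0.04231, 0.00769, 0.22692, 0.02692, 0.00385, 0.34615, 0.1, 0.01154, 0.06538 (working shown to 5 dp, full precision carried).
D = 0.01923² + 0.15² + 0.04231² + 0.00769² + 0.22692² + 0.02692² + 0.00385² + 0.34615² + 0.1² + 0.01154² + 0.06538² = 0.00037 + 0.02250 + 0.00179 + 0.00006 + 0.05149 + 0.00072 + 0.00001 + 0.11982 + 0.01000 + 0.00013 + 0.00428 = 0.21118.
To 3 decimal places, D = 0.211.

0.211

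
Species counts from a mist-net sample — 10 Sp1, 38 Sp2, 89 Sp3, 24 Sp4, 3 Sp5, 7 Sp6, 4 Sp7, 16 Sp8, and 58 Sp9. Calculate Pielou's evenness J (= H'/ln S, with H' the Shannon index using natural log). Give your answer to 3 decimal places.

0.794

Total N = 10+38+89+24+3+7+4+16+58 = 249, so the proportions are 0.04016, 0.15261, 0.35743, 0.09639, 0.01205, 0.02811, 0.01606, 0.06426, 0.23293 (working shown to 5 dp, full precision carried).
H' = −Σ pᵢ ln pᵢ = −((-0.12911) + (-0.28689) + (-0.36773) + (-0.22548) + (-0.05324) + (-0.10040) + (-0.06636) + (-0.17638) + (-0.33938)) = 1.74498.
With S = 9 species, ln S = 2.19722, so J = 1.74498/2.19722 = 0.79417, i.e. 0.794 to 3 decimal places.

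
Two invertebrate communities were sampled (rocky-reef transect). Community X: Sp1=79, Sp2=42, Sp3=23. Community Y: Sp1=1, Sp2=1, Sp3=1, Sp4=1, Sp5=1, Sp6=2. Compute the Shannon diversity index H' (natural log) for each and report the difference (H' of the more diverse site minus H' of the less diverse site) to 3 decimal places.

0.766

Community X: N=144, proportions 0.548611, 0.291667, 0.159722, giving H' = 0.981724 (working shown to 6 dp, full precision carried).
Community Y: N=7, proportions 0.142857, 0.142857, 0.142857, 0.142857, 0.142857, 0.285714, giving H' = 1.747868.
Difference = |0.981724 − 1.747868| = 0.766144, i.e. 0.766 to 3 decimal places.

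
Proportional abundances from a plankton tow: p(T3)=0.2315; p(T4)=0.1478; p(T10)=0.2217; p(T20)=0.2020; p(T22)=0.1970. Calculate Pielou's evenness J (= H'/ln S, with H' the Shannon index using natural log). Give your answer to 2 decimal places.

H' = −Σ pᵢ ln pᵢ = −((-0.3387) + (-0.2826) + (-0.3340) + (-0.3231) + (-0.3200)) = 1.5984 (working shown to 4 dp, full precision carried).
With S = 5 species, ln S = 1.6094, so J = 1.5984/1.6094 = 0.9931, i.e. 0.99 to 2 decimal places.

0.99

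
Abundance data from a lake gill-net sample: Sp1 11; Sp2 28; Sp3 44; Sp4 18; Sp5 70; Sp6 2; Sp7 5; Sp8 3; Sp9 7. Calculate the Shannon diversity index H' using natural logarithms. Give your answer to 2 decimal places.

Total N = 11+28+44+18+70+2+5+3+7 = 188, so the proportions are 0.0585, 0.1489, 0.234, 0.0957, 0.3723, 0.0106, 0.0266, 0.016, 0.0372 (working shown to 4 dp, full precision carried).
Each pᵢ ln pᵢ term: 0.0585×(-2.8385)=-0.1661, 0.1489×(-1.9042)=-0.2836, 0.234×(-1.4523)=-0.3399, 0.0957×(-2.3461)=-0.2246, 0.3723×(-0.9879)=-0.3679, 0.0106×(-4.5433)=-0.0483, 0.0266×(-3.6270)=-0.0965, 0.016×(-4.1378)=-0.0660, 0.0372×(-3.2905)=-0.1225.
Sum = -1.7154, so H' = 1.72.

1.72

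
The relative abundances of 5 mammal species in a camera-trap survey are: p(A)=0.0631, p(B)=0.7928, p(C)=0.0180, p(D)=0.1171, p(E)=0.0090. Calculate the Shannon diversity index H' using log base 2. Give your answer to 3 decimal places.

1.045

Each pᵢ log₂ pᵢ term (working shown to 5 dp, full precision carried): 0.0631×(-3.98622)=-0.25153, 0.7928×(-0.33497)=-0.26557, 0.018×(-5.79586)=-0.10433, 0.1171×(-3.09419)=-0.36233, 0.009×(-6.79586)=-0.06116.
Sum = -1.04491, so H' = 1.045.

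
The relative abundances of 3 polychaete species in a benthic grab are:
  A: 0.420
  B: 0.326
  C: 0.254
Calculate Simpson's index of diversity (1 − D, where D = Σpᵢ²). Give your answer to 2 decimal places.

D = 0.42² + 0.326² + 0.254² = 0.1764 + 0.1063 + 0.0645 = 0.3472 (working shown to 4 dp, full precision carried).
So 1 − D = 0.6528, i.e. 0.65 to 2 decimal places.

0.65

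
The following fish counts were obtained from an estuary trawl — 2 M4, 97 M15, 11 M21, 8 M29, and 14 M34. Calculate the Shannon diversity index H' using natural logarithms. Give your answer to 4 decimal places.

0.9048

Total N = 2+97+11+8+14 = 132, so the proportions are 0.015152, 0.734848, 0.083333, 0.060606, 0.106061 (working shown to 6 dp, full precision carried).
Each pᵢ ln pᵢ term: 0.015152×(-4.189655)=-0.063480, 0.734848×(-0.308091)=-0.226400, 0.083333×(-2.484907)=-0.207076, 0.060606×(-2.803360)=-0.169901, 0.106061×(-2.243745)=-0.237973.
Sum = -0.904829, so H' = 0.9048.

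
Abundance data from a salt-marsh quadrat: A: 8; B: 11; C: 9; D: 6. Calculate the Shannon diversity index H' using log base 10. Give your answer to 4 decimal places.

Total N = 8+11+9+6 = 34, so the proportions are 0.235294, 0.323529, 0.264706, 0.176471 (working shown to 6 dp, full precision carried).
Each pᵢ log₁₀ pᵢ term: 0.235294×(-0.628389)=-0.147856, 0.323529×(-0.490086)=-0.158557, 0.264706×(-0.577236)=-0.152798, 0.176471×(-0.753328)=-0.132940.
Sum = -0.592152, so H' = 0.5922.

0.5922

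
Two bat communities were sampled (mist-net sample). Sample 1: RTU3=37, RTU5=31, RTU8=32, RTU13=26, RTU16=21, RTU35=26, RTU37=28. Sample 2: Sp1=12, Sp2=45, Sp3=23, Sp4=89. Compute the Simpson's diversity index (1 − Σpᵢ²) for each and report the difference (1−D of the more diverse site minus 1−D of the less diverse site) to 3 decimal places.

0.225

Sample 1: N=201, proportions 0.18408, 0.15423, 0.1592, 0.12935, 0.10448, 0.12935, 0.1393, giving 1−D = 0.85320 (working shown to 5 dp, full precision carried).
Sample 2: N=169, proportions 0.07101, 0.26627, 0.13609, 0.52663, giving 1−D = 0.62820.
Difference = |0.85320 − 0.62820| = 0.22500, i.e. 0.225 to 3 decimal places.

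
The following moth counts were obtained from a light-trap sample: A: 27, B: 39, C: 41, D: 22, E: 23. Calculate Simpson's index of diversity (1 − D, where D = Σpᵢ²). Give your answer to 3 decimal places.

Total N = 27+39+41+22+23 = 152, so the proportions are 0.17763, 0.25658, 0.26974, 0.14474, 0.15132 (working shown to 5 dp, full precision carried).
D = 0.17763² + 0.25658² + 0.26974² + 0.14474² + 0.15132² = 0.03155 + 0.06583 + 0.07276 + 0.02095 + 0.02290 = 0.21399.
So 1 − D = 0.78601, i.e. 0.786 to 3 decimal places.

0.786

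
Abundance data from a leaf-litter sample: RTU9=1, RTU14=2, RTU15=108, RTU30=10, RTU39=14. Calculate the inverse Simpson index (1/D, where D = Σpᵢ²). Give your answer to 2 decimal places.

1.52

Total N = 1+2+108+10+14 = 135, so the proportions are 0.00741, 0.01481, 0.8, 0.07407, 0.1037 (working shown to 5 dp, full precision carried).
D = 0.00741² + 0.01481² + 0.8² + 0.07407² + 0.1037² = 0.00005 + 0.00022 + 0.64000 + 0.00549 + 0.01075 = 0.65652.
So 1/D = 1.5232, i.e. 1.52 to 2 decimal places.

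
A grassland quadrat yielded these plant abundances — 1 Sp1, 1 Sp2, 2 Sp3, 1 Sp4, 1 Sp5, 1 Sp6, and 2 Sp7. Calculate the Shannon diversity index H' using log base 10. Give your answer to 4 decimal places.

0.8205

Total N = 1+1+2+1+1+1+2 = 9, so the proportions are 0.111111, 0.111111, 0.222222, 0.111111, 0.111111, 0.111111, 0.222222 (working shown to 6 dp, full precision carried).
Each pᵢ log₁₀ pᵢ term: 0.111111×(-0.954243)=-0.106027, 0.111111×(-0.954243)=-0.106027, 0.222222×(-0.653213)=-0.145158, 0.111111×(-0.954243)=-0.106027, 0.111111×(-0.954243)=-0.106027, 0.111111×(-0.954243)=-0.106027, 0.222222×(-0.653213)=-0.145158.
Sum = -0.820451, so H' = 0.8205.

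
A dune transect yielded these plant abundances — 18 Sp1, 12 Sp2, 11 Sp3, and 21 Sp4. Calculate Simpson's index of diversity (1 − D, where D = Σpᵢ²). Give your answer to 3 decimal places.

Total N = 18+12+11+21 = 62, so the proportions are 0.29032, 0.19355, 0.17742, 0.33871 (working shown to 5 dp, full precision carried).
D = 0.29032² + 0.19355² + 0.17742² + 0.33871² = 0.08429 + 0.03746 + 0.03148 + 0.11472 = 0.26795.
So 1 − D = 0.73205, i.e. 0.732 to 3 decimal places.

0.732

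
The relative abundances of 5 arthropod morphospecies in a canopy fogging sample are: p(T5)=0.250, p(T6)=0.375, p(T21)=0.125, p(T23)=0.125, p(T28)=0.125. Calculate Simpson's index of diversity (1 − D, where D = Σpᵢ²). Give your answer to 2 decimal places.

0.75

D = 0.25² + 0.375² + 0.125² + 0.125² + 0.125² = 0.0625 + 0.1406 + 0.0156 + 0.0156 + 0.0156 = 0.2500 (working shown to 4 dp, full precision carried).
So 1 − D = 0.7500, i.e. 0.75 to 2 decimal places.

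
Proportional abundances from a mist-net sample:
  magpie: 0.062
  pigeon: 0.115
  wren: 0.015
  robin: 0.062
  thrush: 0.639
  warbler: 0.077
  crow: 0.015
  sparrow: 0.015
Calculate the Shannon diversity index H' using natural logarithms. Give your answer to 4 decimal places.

Each pᵢ ln pᵢ term (working shown to 6 dp, full precision carried): 0.062×(-2.780621)=-0.172398, 0.115×(-2.162823)=-0.248725, 0.015×(-4.199705)=-0.062996, 0.062×(-2.780621)=-0.172398, 0.639×(-0.447851)=-0.286177, 0.077×(-2.563950)=-0.197424, 0.015×(-4.199705)=-0.062996, 0.015×(-4.199705)=-0.062996.
Sum = -1.266109, so H' = 1.2661.

1.2661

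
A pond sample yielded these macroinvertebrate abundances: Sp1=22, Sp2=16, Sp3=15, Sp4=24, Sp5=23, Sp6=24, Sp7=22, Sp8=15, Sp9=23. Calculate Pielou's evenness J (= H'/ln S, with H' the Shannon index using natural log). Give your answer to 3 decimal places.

0.992

Total N = 22+16+15+24+23+24+22+15+23 = 184, so the proportions are 0.11957, 0.08696, 0.08152, 0.13043, 0.125, 0.13043, 0.11957, 0.08152, 0.125 (working shown to 5 dp, full precision carried).
H' = −Σ pᵢ ln pᵢ = −((-0.25394) + (-0.21238) + (-0.20437) + (-0.26568) + (-0.25993) + (-0.26568) + (-0.25394) + (-0.20437) + (-0.25993)) = 2.18022.
With S = 9 species, ln S = 2.19722, so J = 2.18022/2.19722 = 0.99226, i.e. 0.992 to 3 decimal places.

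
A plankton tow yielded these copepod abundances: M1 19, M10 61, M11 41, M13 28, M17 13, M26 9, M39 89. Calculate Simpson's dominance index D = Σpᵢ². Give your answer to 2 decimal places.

Total N = 19+61+41+28+13+9+89 = 260, so the proportions are 0.0731, 0.2346, 0.1577, 0.1077, 0.05, 0.0346, 0.3423 (working shown to 4 dp, full precision carried).
D = 0.0731² + 0.2346² + 0.1577² + 0.1077² + 0.05² + 0.0346² + 0.3423² = 0.0053 + 0.0550 + 0.0249 + 0.0116 + 0.0025 + 0.0012 + 0.1172 = 0.2177.
To 2 decimal places, D = 0.22.

0.22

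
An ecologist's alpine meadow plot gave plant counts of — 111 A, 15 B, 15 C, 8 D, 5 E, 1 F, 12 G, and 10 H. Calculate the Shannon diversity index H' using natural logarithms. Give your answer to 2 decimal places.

1.33

Total N = 111+15+15+8+5+1+12+10 = 177, so the proportions are 0.6271, 0.0847, 0.0847, 0.0452, 0.0282, 0.0056, 0.0678, 0.0565 (working shown to 4 dp, full precision carried).
Each pᵢ ln pᵢ term: 0.6271×(-0.4666)=-0.2926, 0.0847×(-2.4681)=-0.2092, 0.0847×(-2.4681)=-0.2092, 0.0452×(-3.0967)=-0.1400, 0.0282×(-3.5667)=-0.1008, 0.0056×(-5.1761)=-0.0292, 0.0678×(-2.6912)=-0.1825, 0.0565×(-2.8736)=-0.1623.
Sum = -1.3257, so H' = 1.33.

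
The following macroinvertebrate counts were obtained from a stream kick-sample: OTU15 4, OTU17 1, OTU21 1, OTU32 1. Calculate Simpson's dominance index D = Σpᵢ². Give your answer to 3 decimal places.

Total N = 4+1+1+1 = 7, so the proportions are 0.57143, 0.14286, 0.14286, 0.14286 (working shown to 5 dp, full precision carried).
D = 0.57143² + 0.14286² + 0.14286² + 0.14286² = 0.32653 + 0.02041 + 0.02041 + 0.02041 = 0.38776.
To 3 decimal places, D = 0.388.

0.388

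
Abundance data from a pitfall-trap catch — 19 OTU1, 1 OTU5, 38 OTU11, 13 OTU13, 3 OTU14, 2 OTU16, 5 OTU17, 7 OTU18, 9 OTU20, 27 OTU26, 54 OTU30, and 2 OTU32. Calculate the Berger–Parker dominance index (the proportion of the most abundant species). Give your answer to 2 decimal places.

Total N = 19+1+38+13+3+2+5+7+9+27+54+2 = 180, so the proportions are 0.1056, 0.0056, 0.2111, 0.0722, 0.0167, 0.0111, 0.0278, 0.0389, 0.05, 0.15, 0.3, 0.0111 (working shown to 4 dp, full precision carried).
The largest proportion is 0.3, i.e. d = 0.30 to 2 decimal places.

0.30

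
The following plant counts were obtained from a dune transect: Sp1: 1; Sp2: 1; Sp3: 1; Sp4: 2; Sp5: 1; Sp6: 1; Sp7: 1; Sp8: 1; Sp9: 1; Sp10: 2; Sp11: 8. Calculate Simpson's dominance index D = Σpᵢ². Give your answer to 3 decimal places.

Total N = 1+1+1+2+1+1+1+1+1+2+8 = 20, so the proportions are 0.05, 0.05, 0.05, 0.1, 0.05, 0.05, 0.05, 0.05, 0.05, 0.1, 0.4 (working shown to 5 dp, full precision carried).
D = 0.05² + 0.05² + 0.05² + 0.1² + 0.05² + 0.05² + 0.05² + 0.05² + 0.05² + 0.1² + 0.4² = 0.00250 + 0.00250 + 0.00250 + 0.01000 + 0.00250 + 0.00250 + 0.00250 + 0.00250 + 0.00250 + 0.01000 + 0.16000 = 0.20000.
To 3 decimal places, D = 0.200.

0.200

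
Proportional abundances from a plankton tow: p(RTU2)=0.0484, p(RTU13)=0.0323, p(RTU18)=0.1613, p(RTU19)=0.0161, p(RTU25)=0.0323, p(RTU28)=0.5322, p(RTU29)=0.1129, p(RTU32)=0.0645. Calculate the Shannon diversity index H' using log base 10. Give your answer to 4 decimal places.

0.6462

Each pᵢ log₁₀ pᵢ term (working shown to 6 dp, full precision carried): 0.0484×(-1.315155)=-0.063653, 0.0323×(-1.490797)=-0.048153, 0.1613×(-0.792366)=-0.127809, 0.0161×(-1.793174)=-0.028870, 0.0323×(-1.490797)=-0.048153, 0.5322×(-0.273925)=-0.145783, 0.1129×(-0.947306)=-0.106951, 0.0645×(-1.190440)=-0.076783.
Sum = -0.646155, so H' = 0.6462.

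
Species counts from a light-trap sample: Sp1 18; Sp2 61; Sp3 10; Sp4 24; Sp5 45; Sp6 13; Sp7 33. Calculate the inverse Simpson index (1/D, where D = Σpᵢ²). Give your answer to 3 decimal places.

5.199

Total N = 18+61+10+24+45+13+33 = 204, so the proportions are 0.0882353, 0.2990196, 0.0490196, 0.1176471, 0.2205882, 0.0637255, 0.1617647 (working shown to 7 dp, full precision carried).
D = 0.0882353² + 0.2990196² + 0.0490196² + 0.1176471² + 0.2205882² + 0.0637255² + 0.1617647² = 0.0077855 + 0.0894127 + 0.0024029 + 0.0138408 + 0.0486592 + 0.0040609 + 0.0261678 = 0.1923299.
So 1/D = 5.19940, i.e. 5.199 to 3 decimal places.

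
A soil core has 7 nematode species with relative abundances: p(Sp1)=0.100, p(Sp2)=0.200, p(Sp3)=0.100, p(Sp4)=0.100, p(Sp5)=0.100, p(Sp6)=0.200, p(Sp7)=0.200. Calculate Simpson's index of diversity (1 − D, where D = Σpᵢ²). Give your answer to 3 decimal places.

0.840

D = 0.1² + 0.2² + 0.1² + 0.1² + 0.1² + 0.2² + 0.2² = 0.01000 + 0.04000 + 0.01000 + 0.01000 + 0.01000 + 0.04000 + 0.04000 = 0.16000 (working shown to 5 dp, full precision carried).
So 1 − D = 0.84000, i.e. 0.840 to 3 decimal places.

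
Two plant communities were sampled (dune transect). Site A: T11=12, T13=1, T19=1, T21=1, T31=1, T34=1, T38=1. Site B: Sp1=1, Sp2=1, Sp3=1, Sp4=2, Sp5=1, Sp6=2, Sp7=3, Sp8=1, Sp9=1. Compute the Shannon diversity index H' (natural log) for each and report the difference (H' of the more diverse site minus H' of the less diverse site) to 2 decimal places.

Site A: N=18, proportions 0.66667, 0.05556, 0.05556, 0.05556, 0.05556, 0.05556, 0.05556, giving H' = 1.23377 (working shown to 5 dp, full precision carried).
Site B: N=13, proportions 0.07692, 0.07692, 0.07692, 0.15385, 0.07692, 0.15385, 0.23077, 0.07692, 0.07692, giving H' = 2.09815.
Difference = |1.23377 − 2.09815| = 0.86438, i.e. 0.86 to 2 decimal places.

0.86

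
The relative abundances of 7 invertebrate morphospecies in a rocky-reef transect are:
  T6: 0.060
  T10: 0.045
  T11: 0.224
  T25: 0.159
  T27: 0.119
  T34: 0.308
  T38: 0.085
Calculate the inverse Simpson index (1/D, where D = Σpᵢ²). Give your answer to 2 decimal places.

D = 0.06² + 0.045² + 0.224² + 0.159² + 0.119² + 0.308² + 0.085² = 0.003600 + 0.002025 + 0.050176 + 0.025281 + 0.014161 + 0.094864 + 0.007225 = 0.197332 (working shown to 6 dp, full precision carried).
So 1/D = 5.0676, i.e. 5.07 to 2 decimal places.

5.07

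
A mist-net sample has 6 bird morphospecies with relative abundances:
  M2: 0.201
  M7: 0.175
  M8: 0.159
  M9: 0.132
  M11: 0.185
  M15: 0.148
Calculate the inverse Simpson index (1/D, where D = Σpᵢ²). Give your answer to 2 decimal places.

D = 0.201² + 0.175² + 0.159² + 0.132² + 0.185² + 0.148² = 0.040401 + 0.030625 + 0.025281 + 0.017424 + 0.034225 + 0.021904 = 0.169860 (working shown to 6 dp, full precision carried).
So 1/D = 5.8872, i.e. 5.89 to 2 decimal places.

5.89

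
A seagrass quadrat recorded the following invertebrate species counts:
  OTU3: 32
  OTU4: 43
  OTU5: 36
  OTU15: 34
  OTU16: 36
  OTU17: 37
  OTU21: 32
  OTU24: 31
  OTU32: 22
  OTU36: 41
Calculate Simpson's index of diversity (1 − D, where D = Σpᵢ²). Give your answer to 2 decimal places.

Total N = 32+43+36+34+36+37+32+31+22+41 = 344, so the proportions are 0.093, 0.125, 0.1047, 0.0988, 0.1047, 0.1076, 0.093, 0.0901, 0.064, 0.1192 (working shown to 4 dp, full precision carried).
D = 0.093² + 0.125² + 0.1047² + 0.0988² + 0.1047² + 0.1076² + 0.093² + 0.0901² + 0.064² + 0.1192² = 0.0087 + 0.0156 + 0.0110 + 0.0098 + 0.0110 + 0.0116 + 0.0087 + 0.0081 + 0.0041 + 0.0142 = 0.1026.
So 1 − D = 0.8974, i.e. 0.90 to 2 decimal places.

0.90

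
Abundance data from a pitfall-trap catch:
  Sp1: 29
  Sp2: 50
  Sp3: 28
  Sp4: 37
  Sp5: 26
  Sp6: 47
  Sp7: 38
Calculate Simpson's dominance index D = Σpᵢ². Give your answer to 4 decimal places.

Total N = 29+50+28+37+26+47+38 = 255, so the proportions are 0.113725, 0.196078, 0.109804, 0.145098, 0.101961, 0.184314, 0.14902 (working shown to 6 dp, full precision carried).
D = 0.113725² + 0.196078² + 0.109804² + 0.145098² + 0.101961² + 0.184314² + 0.14902² = 0.012933 + 0.038447 + 0.012057 + 0.021053 + 0.010396 + 0.033972 + 0.022207 = 0.151065.
To 4 decimal places, D = 0.1511.

0.1511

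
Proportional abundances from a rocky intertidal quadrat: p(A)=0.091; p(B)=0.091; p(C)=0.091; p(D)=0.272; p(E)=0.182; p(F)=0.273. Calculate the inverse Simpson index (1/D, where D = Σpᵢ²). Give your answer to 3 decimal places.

D = 0.091² + 0.091² + 0.091² + 0.272² + 0.182² + 0.273² = 0.0082810 + 0.0082810 + 0.0082810 + 0.0739840 + 0.0331240 + 0.0745290 = 0.2064800 (working shown to 7 dp, full precision carried).
So 1/D = 4.84308, i.e. 4.843 to 3 decimal places.

4.843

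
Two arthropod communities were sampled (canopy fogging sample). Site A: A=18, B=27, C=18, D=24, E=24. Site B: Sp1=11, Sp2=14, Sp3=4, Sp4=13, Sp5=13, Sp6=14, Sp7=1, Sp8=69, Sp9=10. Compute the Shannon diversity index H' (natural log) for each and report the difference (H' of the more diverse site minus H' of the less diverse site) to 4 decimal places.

0.1348

Site A: N=111, proportions 0.162162, 0.243243, 0.162162, 0.216216, 0.216216, giving H' = 1.596129 (working shown to 6 dp, full precision carried).
Site B: N=149, proportions 0.073826, 0.09396, 0.026846, 0.087248, 0.087248, 0.09396, 0.006711, 0.463087, 0.067114, giving H' = 1.730903.
Difference = |1.596129 − 1.730903| = 0.134774, i.e. 0.1348 to 4 decimal places.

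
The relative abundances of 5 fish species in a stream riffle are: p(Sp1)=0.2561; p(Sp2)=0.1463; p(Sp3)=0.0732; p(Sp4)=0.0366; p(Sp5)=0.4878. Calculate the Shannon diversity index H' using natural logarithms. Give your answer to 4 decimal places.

1.2927

Each pᵢ ln pᵢ term (working shown to 6 dp, full precision carried): 0.2561×(-1.362187)=-0.348856, 0.1463×(-1.922096)=-0.281203, 0.0732×(-2.614560)=-0.191386, 0.0366×(-3.307707)=-0.121062, 0.4878×(-0.717850)=-0.350167.
Sum = -1.292674, so H' = 1.2927.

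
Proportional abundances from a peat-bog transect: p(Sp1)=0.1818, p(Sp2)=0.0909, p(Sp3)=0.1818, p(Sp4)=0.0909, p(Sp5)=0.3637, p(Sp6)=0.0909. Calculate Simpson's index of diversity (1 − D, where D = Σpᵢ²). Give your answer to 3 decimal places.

0.777

D = 0.1818² + 0.0909² + 0.1818² + 0.0909² + 0.3637² + 0.0909² = 0.03305 + 0.00826 + 0.03305 + 0.00826 + 0.13228 + 0.00826 = 0.22317 (working shown to 5 dp, full precision carried).
So 1 − D = 0.77683, i.e. 0.777 to 3 decimal places.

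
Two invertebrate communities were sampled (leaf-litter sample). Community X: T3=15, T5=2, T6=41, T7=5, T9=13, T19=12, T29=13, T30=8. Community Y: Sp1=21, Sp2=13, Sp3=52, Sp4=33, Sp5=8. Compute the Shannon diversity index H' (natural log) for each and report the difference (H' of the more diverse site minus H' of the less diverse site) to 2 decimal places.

Community X: N=109, proportions 0.13761, 0.01835, 0.37615, 0.04587, 0.11927, 0.11009, 0.11927, 0.07339, giving H' = 1.79728 (working shown to 5 dp, full precision carried).
Community Y: N=127, proportions 0.16535, 0.10236, 0.40945, 0.25984, 0.06299, giving H' = 1.42085.
Difference = |1.79728 − 1.42085| = 0.37643, i.e. 0.38 to 2 decimal places.

0.38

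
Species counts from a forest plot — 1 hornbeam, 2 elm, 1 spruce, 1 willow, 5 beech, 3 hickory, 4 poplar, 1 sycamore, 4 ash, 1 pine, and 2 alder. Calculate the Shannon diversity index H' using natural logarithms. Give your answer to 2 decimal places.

Total N = 1+2+1+1+5+3+4+1+4+1+2 = 25, so the proportions are 0.04, 0.08, 0.04, 0.04, 0.2, 0.12, 0.16, 0.04, 0.16, 0.04, 0.08 (working shown to 4 dp, full precision carried).
Each pᵢ ln pᵢ term: 0.04×(-3.2189)=-0.1288, 0.08×(-2.5257)=-0.2021, 0.04×(-3.2189)=-0.1288, 0.04×(-3.2189)=-0.1288, 0.2×(-1.6094)=-0.3219, 0.12×(-2.1203)=-0.2544, 0.16×(-1.8326)=-0.2932, 0.04×(-3.2189)=-0.1288, 0.16×(-1.8326)=-0.2932, 0.04×(-3.2189)=-0.1288, 0.08×(-2.5257)=-0.2021.
Sum = -2.2106, so H' = 2.21.

2.21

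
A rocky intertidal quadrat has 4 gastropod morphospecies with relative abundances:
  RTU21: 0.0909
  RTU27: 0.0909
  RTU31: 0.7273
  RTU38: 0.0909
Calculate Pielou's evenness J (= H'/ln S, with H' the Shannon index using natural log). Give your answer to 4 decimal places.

H' = −Σ pᵢ ln pᵢ = −((-0.217978) + (-0.217978) + (-0.231584) + (-0.217978)) = 0.885517 (working shown to 6 dp, full precision carried).
With S = 4 species, ln S = 1.386294, so J = 0.885517/1.386294 = 0.638766, i.e. 0.6388 to 4 decimal places.

0.6388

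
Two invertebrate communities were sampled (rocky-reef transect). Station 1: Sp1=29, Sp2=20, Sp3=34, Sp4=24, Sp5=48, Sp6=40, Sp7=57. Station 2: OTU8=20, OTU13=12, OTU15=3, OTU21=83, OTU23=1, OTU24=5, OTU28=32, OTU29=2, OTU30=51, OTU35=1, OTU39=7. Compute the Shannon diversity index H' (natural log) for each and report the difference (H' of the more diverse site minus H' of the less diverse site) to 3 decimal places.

0.169

Station 1: N=252, proportions 0.11508, 0.07937, 0.13492, 0.09524, 0.19048, 0.15873, 0.22619, giving H' = 1.88831 (working shown to 5 dp, full precision carried).
Station 2: N=217, proportions 0.09217, 0.0553, 0.01382, 0.38249, 0.00461, 0.02304, 0.14747, 0.00922, 0.23502, 0.00461, 0.03226, giving H' = 1.71965.
Difference = |1.88831 − 1.71965| = 0.16866, i.e. 0.169 to 3 decimal places.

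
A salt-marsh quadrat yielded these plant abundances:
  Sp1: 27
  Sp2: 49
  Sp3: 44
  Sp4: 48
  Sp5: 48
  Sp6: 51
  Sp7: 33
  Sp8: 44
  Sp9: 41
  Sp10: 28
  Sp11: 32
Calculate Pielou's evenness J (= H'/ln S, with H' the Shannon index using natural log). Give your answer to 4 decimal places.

0.9905

Total N = 27+49+44+48+48+51+33+44+41+28+32 = 445, so the proportions are 0.060674, 0.110112, 0.098876, 0.107865, 0.107865, 0.114607, 0.074157, 0.098876, 0.092135, 0.062921, 0.07191 (working shown to 6 dp, full precision carried).
H' = −Σ pᵢ ln pᵢ = −((-0.170023) + (-0.242936) + (-0.228789) + (-0.240202) + (-0.240202) + (-0.248267) + (-0.192925) + (-0.228789) + (-0.219696) + (-0.174032) + (-0.189292)) = 2.375152.
With S = 11 species, ln S = 2.397895, so J = 2.375152/2.397895 = 0.990515, i.e. 0.9905 to 4 decimal places.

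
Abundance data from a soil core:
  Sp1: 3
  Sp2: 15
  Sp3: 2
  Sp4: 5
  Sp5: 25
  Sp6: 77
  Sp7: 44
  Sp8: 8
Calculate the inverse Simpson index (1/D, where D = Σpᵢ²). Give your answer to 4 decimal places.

3.6340

Total N = 3+15+2+5+25+77+44+8 = 179, so the proportions are 0.01675978, 0.08379888, 0.01117318, 0.02793296, 0.1396648, 0.4301676, 0.24581006, 0.04469274 (working shown to 8 dp, full precision carried).
D = 0.01675978² + 0.08379888² + 0.01117318² + 0.02793296² + 0.1396648² + 0.4301676² + 0.24581006² + 0.04469274² = 0.00028089 + 0.00702225 + 0.00012484 + 0.00078025 + 0.01950626 + 0.18504416 + 0.06042258 + 0.00199744 = 0.27517868.
So 1/D = 3.634002, i.e. 3.6340 to 4 decimal places.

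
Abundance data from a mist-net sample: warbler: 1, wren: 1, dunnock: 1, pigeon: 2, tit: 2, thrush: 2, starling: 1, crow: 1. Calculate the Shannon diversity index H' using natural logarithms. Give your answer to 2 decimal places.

2.02

Total N = 1+1+1+2+2+2+1+1 = 11, so the proportions are 0.0909, 0.0909, 0.0909, 0.1818, 0.1818, 0.1818, 0.0909, 0.0909 (working shown to 4 dp, full precision carried).
Each pᵢ ln pᵢ term: 0.0909×(-2.3979)=-0.2180, 0.0909×(-2.3979)=-0.2180, 0.0909×(-2.3979)=-0.2180, 0.1818×(-1.7047)=-0.3100, 0.1818×(-1.7047)=-0.3100, 0.1818×(-1.7047)=-0.3100, 0.0909×(-2.3979)=-0.2180, 0.0909×(-2.3979)=-0.2180.
Sum = -2.0198, so H' = 2.02.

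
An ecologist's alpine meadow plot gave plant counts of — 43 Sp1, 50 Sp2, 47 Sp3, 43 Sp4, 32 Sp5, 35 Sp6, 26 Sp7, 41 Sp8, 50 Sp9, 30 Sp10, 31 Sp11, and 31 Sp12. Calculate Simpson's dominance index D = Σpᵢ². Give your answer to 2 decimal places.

Total N = 43+50+47+43+32+35+26+41+50+30+31+31 = 459, so the proportions are 0.0937, 0.1089, 0.1024, 0.0937, 0.0697, 0.0763, 0.0566, 0.0893, 0.1089, 0.0654, 0.0675, 0.0675 (working shown to 4 dp, full precision carried).
D = 0.0937² + 0.1089² + 0.1024² + 0.0937² + 0.0697² + 0.0763² + 0.0566² + 0.0893² + 0.1089² + 0.0654² + 0.0675² + 0.0675² = 0.0088 + 0.0119 + 0.0105 + 0.0088 + 0.0049 + 0.0058 + 0.0032 + 0.0080 + 0.0119 + 0.0043 + 0.0046 + 0.0046 = 0.0870.
To 2 decimal places, D = 0.09.

0.09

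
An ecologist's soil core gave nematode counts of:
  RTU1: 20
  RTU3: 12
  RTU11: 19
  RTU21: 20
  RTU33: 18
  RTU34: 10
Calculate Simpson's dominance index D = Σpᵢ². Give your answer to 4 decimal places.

Total N = 20+12+19+20+18+10 = 99, so the proportions are 0.20202, 0.121212, 0.191919, 0.20202, 0.181818, 0.10101 (working shown to 6 dp, full precision carried).
D = 0.20202² + 0.121212² + 0.191919² + 0.20202² + 0.181818² + 0.10101² = 0.040812 + 0.014692 + 0.036833 + 0.040812 + 0.033058 + 0.010203 = 0.176411.
To 4 decimal places, D = 0.1764.

0.1764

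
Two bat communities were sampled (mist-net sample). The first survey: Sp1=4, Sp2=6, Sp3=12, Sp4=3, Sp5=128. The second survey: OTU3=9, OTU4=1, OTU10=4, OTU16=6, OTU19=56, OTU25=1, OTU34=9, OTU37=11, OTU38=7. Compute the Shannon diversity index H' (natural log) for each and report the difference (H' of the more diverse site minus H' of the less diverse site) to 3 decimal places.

The first survey: N=153, proportions 0.02614, 0.03922, 0.07843, 0.01961, 0.8366, giving H' = 0.64828 (working shown to 5 dp, full precision carried).
The second survey: N=104, proportions 0.08654, 0.00962, 0.03846, 0.05769, 0.53846, 0.00962, 0.08654, 0.10577, 0.06731, giving H' = 1.55532.
Difference = |0.64828 − 1.55532| = 0.90704, i.e. 0.907 to 3 decimal places.

0.907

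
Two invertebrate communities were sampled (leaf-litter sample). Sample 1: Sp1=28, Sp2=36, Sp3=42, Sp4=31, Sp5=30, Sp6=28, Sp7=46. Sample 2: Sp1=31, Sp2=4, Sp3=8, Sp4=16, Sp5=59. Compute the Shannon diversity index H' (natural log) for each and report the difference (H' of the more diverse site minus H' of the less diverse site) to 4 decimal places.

Sample 1: N=241, proportions 0.116183, 0.149378, 0.174274, 0.128631, 0.124481, 0.116183, 0.190871, giving H' = 1.927953 (working shown to 6 dp, full precision carried).
Sample 2: N=118, proportions 0.262712, 0.033898, 0.067797, 0.135593, 0.5, giving H' = 1.265850.
Difference = |1.927953 − 1.265850| = 0.662103, i.e. 0.6621 to 4 decimal places.

0.6621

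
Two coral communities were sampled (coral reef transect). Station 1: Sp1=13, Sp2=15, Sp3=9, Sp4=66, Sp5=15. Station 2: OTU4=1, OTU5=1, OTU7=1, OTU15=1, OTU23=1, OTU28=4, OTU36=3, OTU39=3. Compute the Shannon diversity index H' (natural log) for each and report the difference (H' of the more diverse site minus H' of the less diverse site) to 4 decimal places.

Station 1: N=118, proportions 0.110169, 0.127119, 0.076271, 0.559322, 0.127119, giving H' = 1.288667 (working shown to 6 dp, full precision carried).
Station 2: N=15, proportions 0.066667, 0.066667, 0.066667, 0.066667, 0.066667, 0.266667, 0.2, 0.2, giving H' = 1.898927.
Difference = |1.288667 − 1.898927| = 0.610260, i.e. 0.6103 to 4 decimal places.

0.6103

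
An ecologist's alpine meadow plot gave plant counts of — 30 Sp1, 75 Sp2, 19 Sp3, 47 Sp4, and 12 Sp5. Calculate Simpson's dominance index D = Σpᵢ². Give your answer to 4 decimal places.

Total N = 30+75+19+47+12 = 183, so the proportions are 0.163934, 0.409836, 0.103825, 0.256831, 0.065574 (working shown to 6 dp, full precision carried).
D = 0.163934² + 0.409836² + 0.103825² + 0.256831² + 0.065574² = 0.026874 + 0.167966 + 0.010780 + 0.065962 + 0.004300 = 0.275882.
To 4 decimal places, D = 0.2759.

0.2759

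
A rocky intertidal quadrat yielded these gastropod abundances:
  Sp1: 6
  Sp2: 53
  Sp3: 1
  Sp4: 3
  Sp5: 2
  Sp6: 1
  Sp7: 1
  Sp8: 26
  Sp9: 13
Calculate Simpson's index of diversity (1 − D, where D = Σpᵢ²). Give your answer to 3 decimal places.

Total N = 6+53+1+3+2+1+1+26+13 = 106, so the proportions are 0.0566, 0.5, 0.00943, 0.0283, 0.01887, 0.00943, 0.00943, 0.24528, 0.12264 (working shown to 5 dp, full precision carried).
D = 0.0566² + 0.5² + 0.00943² + 0.0283² + 0.01887² + 0.00943² + 0.00943² + 0.24528² + 0.12264² = 0.00320 + 0.25000 + 0.00009 + 0.00080 + 0.00036 + 0.00009 + 0.00009 + 0.06016 + 0.01504 = 0.32983.
So 1 − D = 0.67017, i.e. 0.670 to 3 decimal places.

0.670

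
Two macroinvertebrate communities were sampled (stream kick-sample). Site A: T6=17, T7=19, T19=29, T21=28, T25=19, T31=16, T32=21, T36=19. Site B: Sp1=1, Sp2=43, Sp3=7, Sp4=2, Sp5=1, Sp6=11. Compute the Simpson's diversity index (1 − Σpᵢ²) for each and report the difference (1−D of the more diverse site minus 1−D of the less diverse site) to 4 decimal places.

0.3484

Site A: N=168, proportions 0.10119, 0.113095, 0.172619, 0.166667, 0.113095, 0.095238, 0.125, 0.113095, giving 1−D = 0.869118 (working shown to 6 dp, full precision carried).
Site B: N=65, proportions 0.015385, 0.661538, 0.107692, 0.030769, 0.015385, 0.169231, giving 1−D = 0.520710.
Difference = |0.869118 − 0.520710| = 0.348408, i.e. 0.3484 to 4 decimal places.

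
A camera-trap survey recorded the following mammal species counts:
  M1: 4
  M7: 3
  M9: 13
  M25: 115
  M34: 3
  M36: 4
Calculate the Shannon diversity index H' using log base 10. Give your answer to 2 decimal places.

Total N = 4+3+13+115+3+4 = 142, so the proportions are 0.0282, 0.0211, 0.0915, 0.8099, 0.0211, 0.0282 (working shown to 4 dp, full precision carried).
Each pᵢ log₁₀ pᵢ term: 0.0282×(-1.5502)=-0.0437, 0.0211×(-1.6752)=-0.0354, 0.0915×(-1.0383)=-0.0951, 0.8099×(-0.0916)=-0.0742, 0.0211×(-1.6752)=-0.0354, 0.0282×(-1.5502)=-0.0437.
Sum = -0.3274, so H' = 0.33.

0.33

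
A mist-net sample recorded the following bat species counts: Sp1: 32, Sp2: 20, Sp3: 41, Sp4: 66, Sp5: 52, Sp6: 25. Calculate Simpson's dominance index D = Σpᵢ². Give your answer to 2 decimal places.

Total N = 32+20+41+66+52+25 = 236, so the proportions are 0.1356, 0.0847, 0.1737, 0.2797, 0.2203, 0.1059 (working shown to 4 dp, full precision carried).
D = 0.1356² + 0.0847² + 0.1737² + 0.2797² + 0.2203² + 0.1059² = 0.0184 + 0.0072 + 0.0302 + 0.0782 + 0.0485 + 0.0112 = 0.1937.
To 2 decimal places, D = 0.19.

0.19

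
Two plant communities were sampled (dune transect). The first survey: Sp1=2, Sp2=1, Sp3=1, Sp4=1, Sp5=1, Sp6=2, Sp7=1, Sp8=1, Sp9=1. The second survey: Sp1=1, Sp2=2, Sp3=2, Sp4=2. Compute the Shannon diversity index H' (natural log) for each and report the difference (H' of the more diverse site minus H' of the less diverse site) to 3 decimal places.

0.794

The first survey: N=11, proportions 0.18182, 0.09091, 0.09091, 0.09091, 0.09091, 0.18182, 0.09091, 0.09091, 0.09091, giving H' = 2.14584 (working shown to 5 dp, full precision carried).
The second survey: N=7, proportions 0.14286, 0.28571, 0.28571, 0.28571, giving H' = 1.35178.
Difference = |2.14584 − 1.35178| = 0.79406, i.e. 0.794 to 3 decimal places.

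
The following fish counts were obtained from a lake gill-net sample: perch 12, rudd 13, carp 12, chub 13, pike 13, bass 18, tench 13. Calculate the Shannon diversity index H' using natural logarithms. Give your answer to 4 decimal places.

1.9365

Total N = 12+13+12+13+13+18+13 = 94, so the proportions are 0.12766, 0.138298, 0.12766, 0.138298, 0.138298, 0.191489, 0.138298 (working shown to 6 dp, full precision carried).
Each pᵢ ln pᵢ term: 0.12766×(-2.058388)=-0.262773, 0.138298×(-1.978345)=-0.273601, 0.12766×(-2.058388)=-0.262773, 0.138298×(-1.978345)=-0.273601, 0.138298×(-1.978345)=-0.273601, 0.191489×(-1.652923)=-0.316517, 0.138298×(-1.978345)=-0.273601.
Sum = -1.936467, so H' = 1.9365.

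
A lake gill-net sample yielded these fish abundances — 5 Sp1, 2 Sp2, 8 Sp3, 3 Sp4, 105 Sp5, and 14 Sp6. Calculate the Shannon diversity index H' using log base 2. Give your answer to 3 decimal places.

1.254

Total N = 5+2+8+3+105+14 = 137, so the proportions are 0.0365, 0.0146, 0.05839, 0.0219, 0.76642, 0.10219 (working shown to 5 dp, full precision carried).
Each pᵢ log₂ pᵢ term: 0.0365×(-4.77610)=-0.17431, 0.0146×(-6.09803)=-0.08902, 0.05839×(-4.09803)=-0.23930, 0.0219×(-5.51307)=-0.12072, 0.76642×(-0.38379)=-0.29414, 0.10219×(-3.29068)=-0.33627.
Sum = -1.25377, so H' = 1.254.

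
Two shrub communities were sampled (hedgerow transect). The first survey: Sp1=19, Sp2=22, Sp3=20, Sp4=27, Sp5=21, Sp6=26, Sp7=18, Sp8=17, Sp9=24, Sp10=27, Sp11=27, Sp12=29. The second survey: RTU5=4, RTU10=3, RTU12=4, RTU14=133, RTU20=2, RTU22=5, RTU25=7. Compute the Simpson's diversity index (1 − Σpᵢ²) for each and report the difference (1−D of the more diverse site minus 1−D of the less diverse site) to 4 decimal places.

0.6276

The first survey: N=277, proportions 0.068592, 0.079422, 0.072202, 0.097473, 0.075812, 0.093863, 0.064982, 0.061372, 0.086643, 0.097473, 0.097473, 0.104693, giving 1−D = 0.914257 (working shown to 6 dp, full precision carried).
The second survey: N=158, proportions 0.025316, 0.018987, 0.025316, 0.841772, 0.012658, 0.031646, 0.044304, giving 1−D = 0.286653.
Difference = |0.914257 − 0.286653| = 0.627604, i.e. 0.6276 to 4 decimal places.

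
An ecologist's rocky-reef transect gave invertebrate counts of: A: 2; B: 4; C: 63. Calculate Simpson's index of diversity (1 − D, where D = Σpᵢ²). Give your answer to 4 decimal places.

Total N = 2+4+63 = 69, so the proportions are 0.028986, 0.057971, 0.913043 (working shown to 6 dp, full precision carried).
D = 0.028986² + 0.057971² + 0.913043² = 0.000840 + 0.003361 + 0.833648 = 0.837849.
So 1 − D = 0.162151, i.e. 0.1622 to 4 decimal places.

0.1622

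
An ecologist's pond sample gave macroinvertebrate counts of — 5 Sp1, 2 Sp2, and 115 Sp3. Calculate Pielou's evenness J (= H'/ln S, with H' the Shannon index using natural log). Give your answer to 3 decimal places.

Total N = 5+2+115 = 122, so the proportions are 0.04098, 0.01639, 0.94262 (working shown to 5 dp, full precision carried).
H' = −Σ pᵢ ln pᵢ = −((-0.13093) + (-0.06739) + (-0.05570)) = 0.25402.
With S = 3 species, ln S = 1.09861, so J = 0.25402/1.09861 = 0.23121, i.e. 0.231 to 3 decimal places.

0.231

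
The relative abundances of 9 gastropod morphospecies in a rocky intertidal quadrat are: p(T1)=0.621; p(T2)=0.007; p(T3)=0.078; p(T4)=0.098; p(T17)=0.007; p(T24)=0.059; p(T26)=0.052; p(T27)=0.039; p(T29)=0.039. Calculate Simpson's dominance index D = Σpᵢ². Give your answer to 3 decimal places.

D = 0.621² + 0.007² + 0.078² + 0.098² + 0.007² + 0.059² + 0.052² + 0.039² + 0.039² = 0.38564 + 0.00005 + 0.00608 + 0.00960 + 0.00005 + 0.00348 + 0.00270 + 0.00152 + 0.00152 = 0.41065 (working shown to 5 dp, full precision carried).
To 3 decimal places, D = 0.411.

0.411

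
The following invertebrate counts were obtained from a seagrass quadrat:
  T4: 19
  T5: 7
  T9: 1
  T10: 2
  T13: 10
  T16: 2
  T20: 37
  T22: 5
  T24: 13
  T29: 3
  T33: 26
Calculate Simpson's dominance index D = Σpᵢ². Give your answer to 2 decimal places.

Total N = 19+7+1+2+10+2+37+5+13+3+26 = 125, so the proportions are 0.152, 0.056, 0.008, 0.016, 0.08, 0.016, 0.296, 0.04, 0.104, 0.024, 0.208 (working shown to 4 dp, full precision carried).
D = 0.152² + 0.056² + 0.008² + 0.016² + 0.08² + 0.016² + 0.296² + 0.04² + 0.104² + 0.024² + 0.208² = 0.0231 + 0.0031 + 0.0001 + 0.0003 + 0.0064 + 0.0003 + 0.0876 + 0.0016 + 0.0108 + 0.0006 + 0.0433 = 0.1771.
To 2 decimal places, D = 0.18.

0.18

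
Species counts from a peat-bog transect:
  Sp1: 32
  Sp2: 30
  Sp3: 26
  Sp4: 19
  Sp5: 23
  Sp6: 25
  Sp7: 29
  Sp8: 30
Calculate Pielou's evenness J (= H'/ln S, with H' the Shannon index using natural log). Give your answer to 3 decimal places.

Total N = 32+30+26+19+23+25+29+30 = 214, so the proportions are 0.14953, 0.14019, 0.1215, 0.08879, 0.10748, 0.11682, 0.13551, 0.14019 (working shown to 5 dp, full precision carried).
H' = −Σ pᵢ ln pᵢ = −((-0.28415) + (-0.27544) + (-0.25610) + (-0.21500) + (-0.23972) + (-0.25083) + (-0.27085) + (-0.27544)) = 2.06752.
With S = 8 species, ln S = 2.07944, so J = 2.06752/2.07944 = 0.99427, i.e. 0.994 to 3 decimal places.

0.994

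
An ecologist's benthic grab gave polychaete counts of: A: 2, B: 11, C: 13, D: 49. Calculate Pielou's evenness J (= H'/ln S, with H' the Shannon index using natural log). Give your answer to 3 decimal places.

0.693

Total N = 2+11+13+49 = 75, so the proportions are 0.02667, 0.14667, 0.17333, 0.65333 (working shown to 5 dp, full precision carried).
H' = −Σ pᵢ ln pᵢ = −((-0.09665) + (-0.28154) + (-0.30377) + (-0.27810)) = 0.96007.
With S = 4 species, ln S = 1.38629, so J = 0.96007/1.38629 = 0.69254, i.e. 0.693 to 3 decimal places.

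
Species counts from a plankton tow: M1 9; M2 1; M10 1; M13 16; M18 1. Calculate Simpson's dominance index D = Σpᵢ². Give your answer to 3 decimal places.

Total N = 9+1+1+16+1 = 28, so the proportions are 0.32143, 0.03571, 0.03571, 0.57143, 0.03571 (working shown to 5 dp, full precision carried).
D = 0.32143² + 0.03571² + 0.03571² + 0.57143² + 0.03571² = 0.10332 + 0.00128 + 0.00128 + 0.32653 + 0.00128 = 0.43367.
To 3 decimal places, D = 0.434.

0.434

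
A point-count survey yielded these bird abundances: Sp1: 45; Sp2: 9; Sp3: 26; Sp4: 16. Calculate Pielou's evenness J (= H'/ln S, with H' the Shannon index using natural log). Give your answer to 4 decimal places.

0.8869

Total N = 45+9+26+16 = 96, so the proportions are 0.46875, 0.09375, 0.270833, 0.166667 (working shown to 6 dp, full precision carried).
H' = −Σ pᵢ ln pᵢ = −((-0.355165) + (-0.221918) + (-0.353776) + (-0.298627)) = 1.229486.
With S = 4 species, ln S = 1.386294, so J = 1.229486/1.386294 = 0.886887, i.e. 0.8869 to 4 decimal places.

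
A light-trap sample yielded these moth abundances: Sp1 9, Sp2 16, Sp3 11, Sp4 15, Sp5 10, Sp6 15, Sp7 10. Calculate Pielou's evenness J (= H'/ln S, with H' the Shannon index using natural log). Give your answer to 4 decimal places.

Total N = 9+16+11+15+10+15+10 = 86, so the proportions are 0.104651, 0.186047, 0.127907, 0.174419, 0.116279, 0.174419, 0.116279 (working shown to 6 dp, full precision carried).
H' = −Σ pᵢ ln pᵢ = −((-0.236211) + (-0.312885) + (-0.263035) + (-0.304587) + (-0.250205) + (-0.304587) + (-0.250205)) = 1.921714.
With S = 7 species, ln S = 1.945910, so J = 1.921714/1.945910 = 0.987565, i.e. 0.9876 to 4 decimal places.

0.9876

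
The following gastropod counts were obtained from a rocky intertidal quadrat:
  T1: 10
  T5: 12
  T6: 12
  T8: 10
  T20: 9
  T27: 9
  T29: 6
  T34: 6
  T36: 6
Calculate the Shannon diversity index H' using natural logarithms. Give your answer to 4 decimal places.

2.1634

Total N = 10+12+12+10+9+9+6+6+6 = 80, so the proportions are 0.125, 0.15, 0.15, 0.125, 0.1125, 0.1125, 0.075, 0.075, 0.075 (working shown to 6 dp, full precision carried).
Each pᵢ ln pᵢ term: 0.125×(-2.079442)=-0.259930, 0.15×(-1.897120)=-0.284568, 0.15×(-1.897120)=-0.284568, 0.125×(-2.079442)=-0.259930, 0.1125×(-2.184802)=-0.245790, 0.1125×(-2.184802)=-0.245790, 0.075×(-2.590267)=-0.194270, 0.075×(-2.590267)=-0.194270, 0.075×(-2.590267)=-0.194270.
Sum = -2.163387, so H' = 2.1634.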